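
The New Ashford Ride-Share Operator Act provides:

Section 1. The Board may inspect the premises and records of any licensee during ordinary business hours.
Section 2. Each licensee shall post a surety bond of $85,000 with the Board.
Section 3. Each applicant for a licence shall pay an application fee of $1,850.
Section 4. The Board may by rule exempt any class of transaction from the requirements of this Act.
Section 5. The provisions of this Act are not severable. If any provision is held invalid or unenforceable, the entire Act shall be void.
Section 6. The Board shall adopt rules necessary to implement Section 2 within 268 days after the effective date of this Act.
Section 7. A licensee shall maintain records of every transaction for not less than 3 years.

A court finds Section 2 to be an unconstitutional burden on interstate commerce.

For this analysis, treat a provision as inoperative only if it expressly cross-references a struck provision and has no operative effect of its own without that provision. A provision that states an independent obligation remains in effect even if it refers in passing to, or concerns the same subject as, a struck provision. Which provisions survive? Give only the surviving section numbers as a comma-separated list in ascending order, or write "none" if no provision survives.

Section 2 is struck. Section 6 has no operative effect of its own apart from Section 2 and is therefore inoperative. Section 5 provides that the Act is not severable, so the invalidity of any one provision voids the entire Act. No provision of the Act survives.

none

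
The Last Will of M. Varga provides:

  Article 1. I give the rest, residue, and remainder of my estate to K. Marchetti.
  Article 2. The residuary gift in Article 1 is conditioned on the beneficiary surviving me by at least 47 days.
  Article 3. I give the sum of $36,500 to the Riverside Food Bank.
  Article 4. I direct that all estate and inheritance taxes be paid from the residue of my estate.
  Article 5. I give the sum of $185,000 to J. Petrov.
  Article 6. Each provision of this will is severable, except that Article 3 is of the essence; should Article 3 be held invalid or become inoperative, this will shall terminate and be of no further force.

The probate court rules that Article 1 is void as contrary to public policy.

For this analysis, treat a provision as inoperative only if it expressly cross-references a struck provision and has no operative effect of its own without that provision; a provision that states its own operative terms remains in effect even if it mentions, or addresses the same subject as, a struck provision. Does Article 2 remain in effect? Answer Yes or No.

Article 1 is struck. Article 2 merely fixes the survivorship condition on Article 1; with Article 1 gone it has nothing to operate on and falls away. Article 6 makes Article 3 an essential term, but Article 3 is unaffected, so the severability proviso in Article 6 preserves the remaining provisions. That leaves Article 3, Article 4, Article 5, and Article 6 in effect. Article 2 is among the inoperative provisions, so the answer is no.

No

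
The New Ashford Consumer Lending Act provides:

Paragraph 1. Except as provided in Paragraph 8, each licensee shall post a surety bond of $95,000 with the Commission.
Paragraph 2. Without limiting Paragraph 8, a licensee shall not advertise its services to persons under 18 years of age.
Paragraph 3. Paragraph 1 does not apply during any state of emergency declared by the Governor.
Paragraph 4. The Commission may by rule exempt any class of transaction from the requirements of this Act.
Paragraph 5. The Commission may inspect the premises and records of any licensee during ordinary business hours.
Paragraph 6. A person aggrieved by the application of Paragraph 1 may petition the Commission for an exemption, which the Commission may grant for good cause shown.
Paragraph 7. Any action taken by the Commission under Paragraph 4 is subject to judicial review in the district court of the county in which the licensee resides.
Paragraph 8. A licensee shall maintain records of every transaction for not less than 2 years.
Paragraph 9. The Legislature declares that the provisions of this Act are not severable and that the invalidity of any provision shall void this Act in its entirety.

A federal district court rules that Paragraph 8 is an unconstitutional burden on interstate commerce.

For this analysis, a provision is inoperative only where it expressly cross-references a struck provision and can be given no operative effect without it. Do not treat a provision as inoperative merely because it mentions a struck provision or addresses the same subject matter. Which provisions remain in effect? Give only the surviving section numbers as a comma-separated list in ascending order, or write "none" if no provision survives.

Paragraph 8 is struck. Nothing else in the Act is defined by reference to Paragraph 8. Paragraph 9 provides that the Act is not severable, so the invalidity of any one provision voids the entire Act. No provision of the Act survives.

none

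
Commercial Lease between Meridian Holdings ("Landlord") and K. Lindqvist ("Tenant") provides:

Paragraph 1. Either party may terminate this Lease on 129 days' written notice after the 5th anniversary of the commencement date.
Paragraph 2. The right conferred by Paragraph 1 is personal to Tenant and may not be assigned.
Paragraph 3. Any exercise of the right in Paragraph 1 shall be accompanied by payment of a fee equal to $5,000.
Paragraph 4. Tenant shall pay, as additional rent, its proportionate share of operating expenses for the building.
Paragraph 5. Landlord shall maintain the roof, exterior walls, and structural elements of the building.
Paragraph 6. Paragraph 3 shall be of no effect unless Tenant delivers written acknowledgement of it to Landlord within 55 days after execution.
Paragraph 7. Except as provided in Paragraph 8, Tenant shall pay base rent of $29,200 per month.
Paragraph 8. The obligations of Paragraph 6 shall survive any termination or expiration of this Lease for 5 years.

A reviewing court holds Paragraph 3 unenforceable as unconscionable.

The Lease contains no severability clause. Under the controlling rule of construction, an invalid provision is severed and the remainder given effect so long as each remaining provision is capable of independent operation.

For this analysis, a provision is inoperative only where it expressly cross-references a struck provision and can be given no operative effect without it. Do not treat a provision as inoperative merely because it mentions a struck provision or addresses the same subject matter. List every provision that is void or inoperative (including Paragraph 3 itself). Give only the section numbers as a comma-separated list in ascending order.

3, 6, 8

Paragraph 3 is struck. Paragraph 6 has no operative effect of its own apart from Paragraph 3 and is therefore inoperative. Paragraph 8 has no operative effect of its own apart from Paragraph 6 and is therefore inoperative. Paragraph 7 mentions Paragraph 8 but its own obligation stands independently of Paragraph 8, so Paragraph 7 is not affected. Under the stated default rule, only provisions that cannot operate independently fall away; the rest are enforced. Paragraph 1, Paragraph 2, Paragraph 4, Paragraph 5, and Paragraph 7 remain in effect.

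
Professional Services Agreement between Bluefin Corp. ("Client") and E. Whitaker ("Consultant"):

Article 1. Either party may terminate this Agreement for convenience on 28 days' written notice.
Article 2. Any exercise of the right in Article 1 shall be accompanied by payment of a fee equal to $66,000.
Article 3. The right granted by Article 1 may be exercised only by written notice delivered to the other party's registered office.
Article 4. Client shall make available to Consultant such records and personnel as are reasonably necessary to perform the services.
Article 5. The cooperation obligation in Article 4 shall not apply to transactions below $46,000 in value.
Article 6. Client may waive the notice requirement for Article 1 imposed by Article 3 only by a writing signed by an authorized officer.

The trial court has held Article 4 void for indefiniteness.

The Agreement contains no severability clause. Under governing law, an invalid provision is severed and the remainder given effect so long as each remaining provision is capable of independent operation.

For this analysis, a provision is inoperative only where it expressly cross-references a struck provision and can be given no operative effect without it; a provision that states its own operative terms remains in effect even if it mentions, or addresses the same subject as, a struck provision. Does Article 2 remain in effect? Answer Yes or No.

Yes

Article 4 is struck. Article 5 does nothing except set the carve-out from the cooperation obligation by reference to Article 4; with Article 4 gone it has no independent effect and is inoperative. With no severability clause, the stated default rule severs what cannot stand and enforces each remaining provision that can operate on its own. That leaves Article 1, Article 2, Article 3, and Article 6 in effect. Article 2 is among the surviving provisions, so the answer is yes.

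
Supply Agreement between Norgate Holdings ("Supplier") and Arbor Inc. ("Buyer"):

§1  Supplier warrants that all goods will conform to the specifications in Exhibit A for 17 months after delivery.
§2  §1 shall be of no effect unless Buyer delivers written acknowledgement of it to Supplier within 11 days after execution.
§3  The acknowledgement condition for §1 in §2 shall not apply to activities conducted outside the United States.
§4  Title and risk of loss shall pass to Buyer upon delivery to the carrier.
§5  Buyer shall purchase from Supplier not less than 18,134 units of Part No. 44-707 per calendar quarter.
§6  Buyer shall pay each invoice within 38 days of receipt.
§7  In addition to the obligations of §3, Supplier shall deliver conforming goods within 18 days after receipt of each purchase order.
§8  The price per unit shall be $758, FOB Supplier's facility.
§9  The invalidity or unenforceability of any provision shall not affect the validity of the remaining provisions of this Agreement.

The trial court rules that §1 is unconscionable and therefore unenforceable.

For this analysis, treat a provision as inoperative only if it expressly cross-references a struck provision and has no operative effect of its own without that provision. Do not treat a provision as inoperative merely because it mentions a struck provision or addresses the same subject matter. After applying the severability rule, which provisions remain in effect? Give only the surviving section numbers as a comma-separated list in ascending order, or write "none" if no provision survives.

4, 5, 6, 7, 8, 9

§1 is struck. §2 operates only by reference to §1, so it falls with §1. §3 has no operative effect of its own apart from §2 and is therefore inoperative. §7 mentions §3 but its own obligation stands independently of §3, so §7 is not affected. §9 is a severability clause and preserves every provision that can still be given independent effect. §4, §5, §6, §7, §8, and §9 remain in effect.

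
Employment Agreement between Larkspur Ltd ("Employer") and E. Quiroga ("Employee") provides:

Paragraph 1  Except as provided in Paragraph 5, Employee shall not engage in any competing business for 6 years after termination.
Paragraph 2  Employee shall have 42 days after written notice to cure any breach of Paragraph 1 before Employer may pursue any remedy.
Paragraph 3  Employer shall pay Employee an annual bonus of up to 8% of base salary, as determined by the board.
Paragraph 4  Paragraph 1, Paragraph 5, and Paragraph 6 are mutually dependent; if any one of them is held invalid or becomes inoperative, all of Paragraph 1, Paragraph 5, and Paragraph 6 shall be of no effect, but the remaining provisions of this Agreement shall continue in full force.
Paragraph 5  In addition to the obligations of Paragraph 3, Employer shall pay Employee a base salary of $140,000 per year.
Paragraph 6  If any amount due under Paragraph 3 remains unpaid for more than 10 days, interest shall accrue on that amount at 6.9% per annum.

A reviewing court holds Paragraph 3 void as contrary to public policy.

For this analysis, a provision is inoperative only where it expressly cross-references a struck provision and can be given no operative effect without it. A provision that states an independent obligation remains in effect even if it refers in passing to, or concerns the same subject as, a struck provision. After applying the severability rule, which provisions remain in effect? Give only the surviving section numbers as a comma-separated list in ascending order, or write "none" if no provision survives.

Paragraph 3 is struck. Paragraph 6 does nothing except set the default interest on the annual bonus by reference to Paragraph 3; with Paragraph 3 gone it has no independent effect and is inoperative. Paragraph 4 declares Paragraph 1, Paragraph 5, and Paragraph 6 mutually dependent; since one of them has fallen, all of them are of no effect. That brings down Paragraph 1 and Paragraph 5 as well. Paragraph 2 in turn depends solely on a provision now struck and likewise falls. The remainder continues in force under Paragraph 4. Only Paragraph 4 remains in effect.

4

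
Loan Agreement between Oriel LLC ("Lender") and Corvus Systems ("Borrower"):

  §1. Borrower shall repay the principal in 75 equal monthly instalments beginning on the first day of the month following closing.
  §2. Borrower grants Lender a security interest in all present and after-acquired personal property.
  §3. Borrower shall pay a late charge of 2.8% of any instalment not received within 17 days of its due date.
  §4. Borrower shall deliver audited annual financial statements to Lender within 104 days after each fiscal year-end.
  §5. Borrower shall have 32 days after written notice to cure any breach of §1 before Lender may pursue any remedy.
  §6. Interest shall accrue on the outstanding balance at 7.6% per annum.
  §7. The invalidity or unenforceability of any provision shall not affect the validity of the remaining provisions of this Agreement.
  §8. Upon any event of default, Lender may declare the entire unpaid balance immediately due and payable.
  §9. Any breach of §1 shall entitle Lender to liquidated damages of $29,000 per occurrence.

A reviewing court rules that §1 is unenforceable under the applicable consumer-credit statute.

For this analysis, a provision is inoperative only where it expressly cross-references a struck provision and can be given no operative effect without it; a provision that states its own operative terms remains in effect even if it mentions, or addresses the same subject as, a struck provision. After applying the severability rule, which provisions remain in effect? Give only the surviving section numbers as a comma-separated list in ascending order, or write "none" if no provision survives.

§1 is struck. The only function of §5 is the cure period for breach of §1, so it cannot stand once §1 is removed. The whole of §9 is the liquidated-damages amount, defined by reference to §1, so §9 cannot stand once §1 is removed. Under the severability clause in §7, the remaining provisions continue in force. That leaves §2, §3, §4, §6, §7, and §8 in effect.

2, 3, 4, 6, 7, 8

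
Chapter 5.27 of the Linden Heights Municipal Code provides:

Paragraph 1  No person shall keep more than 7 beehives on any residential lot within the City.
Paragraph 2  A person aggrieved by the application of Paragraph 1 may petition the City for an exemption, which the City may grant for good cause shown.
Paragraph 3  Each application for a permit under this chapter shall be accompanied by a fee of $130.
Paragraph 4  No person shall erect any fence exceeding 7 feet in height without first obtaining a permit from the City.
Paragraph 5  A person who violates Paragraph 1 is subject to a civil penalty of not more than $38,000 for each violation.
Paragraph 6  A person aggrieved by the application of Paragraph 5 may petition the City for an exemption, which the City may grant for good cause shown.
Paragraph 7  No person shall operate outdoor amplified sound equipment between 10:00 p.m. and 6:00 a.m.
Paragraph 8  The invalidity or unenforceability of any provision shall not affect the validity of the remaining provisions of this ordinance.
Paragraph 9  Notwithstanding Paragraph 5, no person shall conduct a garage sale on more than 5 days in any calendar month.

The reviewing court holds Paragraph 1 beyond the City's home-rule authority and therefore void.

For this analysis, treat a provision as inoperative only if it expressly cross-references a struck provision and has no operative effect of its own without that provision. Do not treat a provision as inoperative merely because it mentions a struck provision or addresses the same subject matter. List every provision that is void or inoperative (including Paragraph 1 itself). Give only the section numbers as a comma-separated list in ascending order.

1, 2, 5, 6

Paragraph 1 is struck. The only function of Paragraph 2 is the exemption procedure for Paragraph 1, so it cannot stand once Paragraph 1 is removed. Paragraph 5 merely fixes the civil penalty for violating Paragraph 1; with Paragraph 1 gone it has nothing to operate on and falls away. Paragraph 6 operates only by reference to Paragraph 5, so it falls with Paragraph 5. Paragraph 9 mentions Paragraph 5 but its own obligation stands independently of Paragraph 5, so Paragraph 9 is not affected. Under the severability clause in Paragraph 8, the remaining provisions continue in force. The provisions still in force are Paragraph 3, Paragraph 4, Paragraph 7, Paragraph 8, and Paragraph 9.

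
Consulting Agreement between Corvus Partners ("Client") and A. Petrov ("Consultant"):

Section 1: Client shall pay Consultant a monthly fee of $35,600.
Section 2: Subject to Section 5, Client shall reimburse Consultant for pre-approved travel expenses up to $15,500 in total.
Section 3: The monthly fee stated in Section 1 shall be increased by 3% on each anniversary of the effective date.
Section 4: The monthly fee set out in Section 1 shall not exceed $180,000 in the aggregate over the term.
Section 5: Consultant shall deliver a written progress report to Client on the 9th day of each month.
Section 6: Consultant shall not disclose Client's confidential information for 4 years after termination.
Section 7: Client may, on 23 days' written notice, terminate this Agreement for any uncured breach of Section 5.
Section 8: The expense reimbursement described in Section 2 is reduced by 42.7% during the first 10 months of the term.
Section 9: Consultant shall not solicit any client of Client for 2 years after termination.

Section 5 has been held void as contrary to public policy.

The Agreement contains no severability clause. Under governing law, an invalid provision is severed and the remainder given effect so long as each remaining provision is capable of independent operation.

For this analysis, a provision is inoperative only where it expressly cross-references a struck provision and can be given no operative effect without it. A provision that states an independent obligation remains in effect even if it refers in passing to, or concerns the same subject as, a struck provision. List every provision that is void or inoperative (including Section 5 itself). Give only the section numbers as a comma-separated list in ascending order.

Section 5 is struck. Section 7 merely fixes the termination right for breach of Section 5; with Section 5 gone it has nothing to operate on and falls away. Although Section 2 refers to Section 5, its operative terms do not depend on Section 5, so it remains in effect. With no severability clause, the stated default rule severs what cannot stand and enforces each remaining provision that can operate on its own. The provisions still in force are Section 1, Section 2, Section 3, Section 4, Section 6, Section 8, and Section 9.

5, 7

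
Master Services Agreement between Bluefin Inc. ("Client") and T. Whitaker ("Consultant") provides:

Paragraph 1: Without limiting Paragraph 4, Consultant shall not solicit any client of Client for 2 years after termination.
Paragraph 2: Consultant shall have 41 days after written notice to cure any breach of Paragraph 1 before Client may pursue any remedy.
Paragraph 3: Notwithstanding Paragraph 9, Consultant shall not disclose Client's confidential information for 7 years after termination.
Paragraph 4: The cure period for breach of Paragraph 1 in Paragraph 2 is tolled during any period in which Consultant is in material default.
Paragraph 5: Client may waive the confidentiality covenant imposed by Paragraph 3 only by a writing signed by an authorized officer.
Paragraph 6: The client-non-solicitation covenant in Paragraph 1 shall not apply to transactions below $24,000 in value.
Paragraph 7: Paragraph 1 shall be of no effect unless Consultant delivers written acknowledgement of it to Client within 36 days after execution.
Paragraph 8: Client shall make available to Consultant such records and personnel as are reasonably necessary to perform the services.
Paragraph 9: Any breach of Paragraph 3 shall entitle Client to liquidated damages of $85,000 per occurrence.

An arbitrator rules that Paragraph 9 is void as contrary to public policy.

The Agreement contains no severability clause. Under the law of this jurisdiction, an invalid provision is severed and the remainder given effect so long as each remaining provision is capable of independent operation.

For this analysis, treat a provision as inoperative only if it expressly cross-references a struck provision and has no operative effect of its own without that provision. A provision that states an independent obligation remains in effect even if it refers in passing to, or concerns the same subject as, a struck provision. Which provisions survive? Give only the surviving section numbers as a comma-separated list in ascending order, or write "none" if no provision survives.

1, 2, 3, 4, 5, 6, 7, 8

Paragraph 9 is struck. Paragraph 3 mentions Paragraph 9 but its own obligation stands independently of Paragraph 9, so Paragraph 3 is not affected. Nothing else in the Agreement is defined by reference to Paragraph 9. With no severability clause, the stated default rule severs what cannot stand and enforces each remaining provision that can operate on its own. Paragraph 1, Paragraph 2, Paragraph 3, Paragraph 4, Paragraph 5, Paragraph 6, Paragraph 7, and Paragraph 8 remain in effect.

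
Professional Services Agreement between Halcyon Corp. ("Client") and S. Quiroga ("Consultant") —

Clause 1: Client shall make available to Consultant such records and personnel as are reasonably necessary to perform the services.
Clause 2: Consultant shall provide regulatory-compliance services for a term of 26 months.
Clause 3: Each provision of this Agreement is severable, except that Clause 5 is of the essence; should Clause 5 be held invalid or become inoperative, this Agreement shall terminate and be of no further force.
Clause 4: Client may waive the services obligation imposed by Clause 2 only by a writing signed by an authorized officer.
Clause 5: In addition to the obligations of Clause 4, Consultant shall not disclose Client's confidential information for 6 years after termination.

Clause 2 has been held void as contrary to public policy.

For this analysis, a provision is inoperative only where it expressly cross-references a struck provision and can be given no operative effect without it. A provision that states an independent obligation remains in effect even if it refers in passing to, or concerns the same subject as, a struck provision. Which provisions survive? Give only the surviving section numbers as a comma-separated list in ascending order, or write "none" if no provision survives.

Clause 2 is struck. Clause 4 operates only by reference to Clause 2, so it falls with Clause 2. Clause 5 mentions Clause 4 but its own obligation stands independently of Clause 4, so Clause 5 is not affected. Clause 3 makes Clause 5 an essential term, but Clause 5 is unaffected, so the severability proviso in Clause 3 preserves the remaining provisions. That leaves Clause 1, Clause 3, and Clause 5 in effect.

1, 3, 5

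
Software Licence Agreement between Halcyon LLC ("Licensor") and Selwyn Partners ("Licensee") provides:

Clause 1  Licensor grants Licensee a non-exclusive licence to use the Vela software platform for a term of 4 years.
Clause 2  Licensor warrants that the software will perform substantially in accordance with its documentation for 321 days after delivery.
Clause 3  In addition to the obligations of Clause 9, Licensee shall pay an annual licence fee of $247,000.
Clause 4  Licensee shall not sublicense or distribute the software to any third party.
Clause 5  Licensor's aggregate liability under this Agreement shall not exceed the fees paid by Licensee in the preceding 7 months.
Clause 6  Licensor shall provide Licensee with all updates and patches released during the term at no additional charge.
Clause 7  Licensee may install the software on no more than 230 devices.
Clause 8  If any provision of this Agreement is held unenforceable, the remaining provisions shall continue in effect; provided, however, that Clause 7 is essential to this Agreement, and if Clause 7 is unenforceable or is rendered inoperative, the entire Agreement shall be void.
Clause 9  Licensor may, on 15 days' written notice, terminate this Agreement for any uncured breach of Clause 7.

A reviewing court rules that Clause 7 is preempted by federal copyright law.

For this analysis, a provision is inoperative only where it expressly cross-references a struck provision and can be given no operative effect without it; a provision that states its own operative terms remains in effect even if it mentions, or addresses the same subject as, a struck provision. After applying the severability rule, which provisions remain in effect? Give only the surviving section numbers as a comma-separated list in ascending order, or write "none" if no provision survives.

none

Clause 7 is struck. The only function of Clause 9 is the termination right for breach of Clause 7, so it cannot stand once Clause 7 is removed. Clause 8 makes Clause 7 an essential term, and Clause 7 is the provision held invalid; under Clause 8, the entire Agreement is therefore void. No provision of the Agreement survives.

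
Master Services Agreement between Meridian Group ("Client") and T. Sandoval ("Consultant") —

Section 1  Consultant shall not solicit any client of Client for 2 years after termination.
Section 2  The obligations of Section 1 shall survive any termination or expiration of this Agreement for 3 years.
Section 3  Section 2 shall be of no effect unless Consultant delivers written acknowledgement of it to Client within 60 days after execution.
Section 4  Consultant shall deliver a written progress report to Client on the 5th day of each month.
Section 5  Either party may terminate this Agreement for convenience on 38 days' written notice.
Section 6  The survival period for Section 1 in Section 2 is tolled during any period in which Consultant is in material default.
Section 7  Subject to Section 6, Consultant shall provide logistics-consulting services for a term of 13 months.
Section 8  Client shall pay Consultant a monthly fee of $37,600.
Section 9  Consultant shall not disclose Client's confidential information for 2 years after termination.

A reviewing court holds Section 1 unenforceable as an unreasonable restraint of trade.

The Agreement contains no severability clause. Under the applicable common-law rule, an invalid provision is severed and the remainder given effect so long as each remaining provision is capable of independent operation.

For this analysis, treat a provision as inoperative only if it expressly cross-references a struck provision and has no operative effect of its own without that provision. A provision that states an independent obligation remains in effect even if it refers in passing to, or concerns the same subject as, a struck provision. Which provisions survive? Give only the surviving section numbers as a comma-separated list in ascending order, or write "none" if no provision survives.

Section 1 is struck. Section 2 operates only by reference to Section 1, so it falls with Section 1. Section 3 operates only by reference to Section 2, so it falls with Section 2. Section 6 operates only by reference to Section 2, so it falls with Section 2. Section 7 mentions Section 6 but its own obligation stands independently of Section 6, so Section 7 is not affected. Under the stated default rule, only provisions that cannot operate independently fall away; the rest are enforced. Section 4, Section 5, Section 7, Section 8, and Section 9 remain in effect.

4, 5, 7, 8, 9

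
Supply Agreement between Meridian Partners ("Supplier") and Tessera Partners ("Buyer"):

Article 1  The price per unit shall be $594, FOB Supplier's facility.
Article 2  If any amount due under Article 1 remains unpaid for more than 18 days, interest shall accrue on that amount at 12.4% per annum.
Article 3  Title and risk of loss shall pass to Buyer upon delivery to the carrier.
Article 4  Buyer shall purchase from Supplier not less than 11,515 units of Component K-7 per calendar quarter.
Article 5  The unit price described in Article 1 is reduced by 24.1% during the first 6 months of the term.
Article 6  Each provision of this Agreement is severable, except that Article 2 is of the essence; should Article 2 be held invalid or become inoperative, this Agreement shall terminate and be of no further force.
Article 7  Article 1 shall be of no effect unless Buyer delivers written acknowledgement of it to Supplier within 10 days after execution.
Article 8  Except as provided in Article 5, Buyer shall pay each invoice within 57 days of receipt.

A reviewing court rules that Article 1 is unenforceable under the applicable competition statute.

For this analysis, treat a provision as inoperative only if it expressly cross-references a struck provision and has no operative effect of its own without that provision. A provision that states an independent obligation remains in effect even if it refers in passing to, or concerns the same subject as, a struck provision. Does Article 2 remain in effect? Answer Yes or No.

Article 1 is struck. Article 2 has no operative effect of its own apart from Article 1 and is therefore inoperative. Article 5 has no operative effect of its own apart from Article 1 and is therefore inoperative. Article 7 operates only by reference to Article 1, so it falls with Article 1. Article 6 makes Article 2 an essential term, and Article 2 has been rendered inoperative by the cascade; under Article 6, the entire Agreement is therefore void. No provision of the Agreement survives. Article 2 is among the inoperative provisions, so the answer is no.

No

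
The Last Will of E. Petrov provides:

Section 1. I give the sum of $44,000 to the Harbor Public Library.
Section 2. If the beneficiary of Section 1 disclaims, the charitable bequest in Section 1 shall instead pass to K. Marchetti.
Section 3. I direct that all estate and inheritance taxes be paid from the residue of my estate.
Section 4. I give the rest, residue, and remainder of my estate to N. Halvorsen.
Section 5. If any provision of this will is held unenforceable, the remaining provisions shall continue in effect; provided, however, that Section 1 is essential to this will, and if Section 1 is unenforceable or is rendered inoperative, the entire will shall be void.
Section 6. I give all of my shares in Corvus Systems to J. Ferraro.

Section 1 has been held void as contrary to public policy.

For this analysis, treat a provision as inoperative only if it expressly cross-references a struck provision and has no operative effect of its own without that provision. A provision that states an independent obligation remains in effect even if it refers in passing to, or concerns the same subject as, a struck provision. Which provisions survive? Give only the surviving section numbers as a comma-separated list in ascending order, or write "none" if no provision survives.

Section 1 is struck. Section 2 merely fixes the alternative disposition for Section 1; with Section 1 gone it has nothing to operate on and falls away. Section 5 makes Section 1 an essential term, and Section 1 is the provision held invalid; under Section 5, the entire will is therefore void. No provision of the will survives.

none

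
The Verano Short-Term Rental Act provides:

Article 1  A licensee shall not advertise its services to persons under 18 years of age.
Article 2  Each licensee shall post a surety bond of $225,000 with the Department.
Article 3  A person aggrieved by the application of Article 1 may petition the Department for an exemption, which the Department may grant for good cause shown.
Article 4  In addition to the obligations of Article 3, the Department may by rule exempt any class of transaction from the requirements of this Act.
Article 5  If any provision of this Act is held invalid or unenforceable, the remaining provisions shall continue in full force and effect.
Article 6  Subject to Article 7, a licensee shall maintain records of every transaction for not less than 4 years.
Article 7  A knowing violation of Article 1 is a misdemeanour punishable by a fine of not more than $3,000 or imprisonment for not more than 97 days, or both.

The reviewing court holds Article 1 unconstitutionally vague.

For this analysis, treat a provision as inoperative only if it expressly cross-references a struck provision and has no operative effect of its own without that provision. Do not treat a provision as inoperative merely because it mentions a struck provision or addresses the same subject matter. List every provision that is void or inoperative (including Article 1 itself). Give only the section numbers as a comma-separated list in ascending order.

Article 1 is struck. The only function of Article 3 is the exemption procedure for Article 1, so it cannot stand once Article 1 is removed. Article 7 merely fixes the criminal penalty for violating Article 1; with Article 1 gone it has nothing to operate on and falls away. Article 6 mentions Article 7 but its own obligation stands independently of Article 7, so Article 6 is not affected. Article 4 mentions Article 3 but its own obligation stands independently of Article 3, so Article 4 is not affected. Under the severability clause in Article 5, the remaining provisions continue in force. Article 2, Article 4, Article 5, and Article 6 remain in effect.

1, 3, 7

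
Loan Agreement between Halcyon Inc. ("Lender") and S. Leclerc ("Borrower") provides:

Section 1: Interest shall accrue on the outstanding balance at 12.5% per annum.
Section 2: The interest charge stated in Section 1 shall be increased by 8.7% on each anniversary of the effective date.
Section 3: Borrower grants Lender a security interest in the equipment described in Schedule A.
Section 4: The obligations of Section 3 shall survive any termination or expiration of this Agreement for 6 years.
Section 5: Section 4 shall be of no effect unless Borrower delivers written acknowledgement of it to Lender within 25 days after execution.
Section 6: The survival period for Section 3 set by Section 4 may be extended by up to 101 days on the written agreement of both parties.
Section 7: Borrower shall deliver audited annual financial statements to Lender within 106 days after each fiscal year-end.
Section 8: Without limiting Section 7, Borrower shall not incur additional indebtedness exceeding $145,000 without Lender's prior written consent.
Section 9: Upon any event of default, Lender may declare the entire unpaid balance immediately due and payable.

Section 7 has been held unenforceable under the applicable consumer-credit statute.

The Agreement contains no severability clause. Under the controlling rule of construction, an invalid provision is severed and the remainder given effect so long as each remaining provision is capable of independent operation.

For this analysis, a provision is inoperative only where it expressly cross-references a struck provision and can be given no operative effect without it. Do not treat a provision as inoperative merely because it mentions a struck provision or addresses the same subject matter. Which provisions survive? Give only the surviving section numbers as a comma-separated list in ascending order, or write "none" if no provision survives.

Section 7 is struck. Although Section 8 refers to Section 7, its operative terms do not depend on Section 7, so it remains in effect. Nothing else in the Agreement is defined by reference to Section 7. With no severability clause, the stated default rule severs what cannot stand and enforces each remaining provision that can operate on its own. Section 1, Section 2, Section 3, Section 4, Section 5, Section 6, Section 8, and Section 9 remain in effect.

1, 2, 3, 4, 5, 6, 8, 9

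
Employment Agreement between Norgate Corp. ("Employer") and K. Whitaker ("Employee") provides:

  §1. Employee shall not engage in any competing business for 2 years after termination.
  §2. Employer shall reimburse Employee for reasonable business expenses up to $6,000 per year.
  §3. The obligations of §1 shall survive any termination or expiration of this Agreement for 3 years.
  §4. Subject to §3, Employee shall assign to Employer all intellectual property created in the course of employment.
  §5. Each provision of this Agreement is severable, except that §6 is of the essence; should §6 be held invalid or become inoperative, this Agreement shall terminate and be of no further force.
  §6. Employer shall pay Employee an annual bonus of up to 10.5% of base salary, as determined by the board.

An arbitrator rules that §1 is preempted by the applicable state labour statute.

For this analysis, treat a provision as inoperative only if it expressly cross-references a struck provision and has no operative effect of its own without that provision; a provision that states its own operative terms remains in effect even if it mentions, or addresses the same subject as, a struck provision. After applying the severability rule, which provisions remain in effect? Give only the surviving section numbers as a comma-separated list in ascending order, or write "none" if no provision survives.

2, 4, 5, 6

§1 is struck. §3 has no operative effect of its own apart from §1 and is therefore inoperative. Although §4 refers to §3, its operative terms do not depend on §3, so it remains in effect. §5 makes §6 an essential term, but §6 is unaffected, so the severability proviso in §5 preserves the remaining provisions. That leaves §2, §4, §5, and §6 in effect.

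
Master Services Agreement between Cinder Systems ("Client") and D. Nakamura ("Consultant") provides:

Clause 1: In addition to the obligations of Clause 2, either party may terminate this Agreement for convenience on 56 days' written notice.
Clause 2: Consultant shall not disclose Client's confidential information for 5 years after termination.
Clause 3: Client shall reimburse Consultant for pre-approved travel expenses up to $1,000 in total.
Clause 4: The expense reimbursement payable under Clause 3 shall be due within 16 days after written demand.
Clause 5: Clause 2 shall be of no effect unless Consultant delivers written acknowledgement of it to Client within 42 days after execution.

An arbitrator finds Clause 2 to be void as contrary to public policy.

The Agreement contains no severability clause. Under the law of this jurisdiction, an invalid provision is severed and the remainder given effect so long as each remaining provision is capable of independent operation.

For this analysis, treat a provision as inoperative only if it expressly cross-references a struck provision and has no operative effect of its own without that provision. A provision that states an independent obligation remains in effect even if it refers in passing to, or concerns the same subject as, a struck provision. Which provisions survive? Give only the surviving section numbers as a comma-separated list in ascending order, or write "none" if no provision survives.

Clause 2 is struck. Clause 5 merely fixes the acknowledgement condition for Clause 2; with Clause 2 gone it has nothing to operate on and falls away. Although Clause 1 refers to Clause 2, its operative terms do not depend on Clause 2, so it remains in effect. With no severability clause, the stated default rule severs what cannot stand and enforces each remaining provision that can operate on its own. The provisions still in force are Clause 1, Clause 3, and Clause 4.

1, 3, 4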